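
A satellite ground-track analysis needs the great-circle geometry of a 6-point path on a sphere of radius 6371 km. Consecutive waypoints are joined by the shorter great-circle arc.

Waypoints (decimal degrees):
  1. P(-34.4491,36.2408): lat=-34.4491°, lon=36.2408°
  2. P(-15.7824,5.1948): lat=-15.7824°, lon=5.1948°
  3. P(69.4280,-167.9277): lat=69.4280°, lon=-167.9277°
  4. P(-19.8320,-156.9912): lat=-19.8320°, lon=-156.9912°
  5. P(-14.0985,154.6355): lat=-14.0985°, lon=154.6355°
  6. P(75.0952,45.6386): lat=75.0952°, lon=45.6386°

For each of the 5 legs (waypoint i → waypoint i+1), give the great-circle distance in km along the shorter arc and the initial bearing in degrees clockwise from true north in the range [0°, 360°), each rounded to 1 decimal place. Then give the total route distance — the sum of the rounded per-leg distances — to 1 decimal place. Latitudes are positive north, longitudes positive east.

Leg 1: dist=3726.9 km, bearing=296.0°
Leg 2: dist=14030.7 km, bearing=357.0°
Leg 3: dist=9963.5 km, bearing=169.7°
Leg 4: dist=5167.6 km, bearing=269.2°
Leg 5: dist=12059.9 km, bearing=345.1°
Total: 44948.6 km

Leg 1: φ1=-0.6012502, φ2=-0.2754548, Δφ=0.3257954, Δλ=-0.5418549 rad; a=sin²(Δφ/2)+cosφ1·cosφ2·sin²(Δλ/2)=0.0831378071; c=2·atan2(√a, √(1-a))=0.584977725; dist=6371·c=3726.893 ≈ 3726.9 km; running total=3726.9 km
Leg 1 bearing: y=sinΔλ·cosφ2=-0.49628403, x=cosφ1·sinφ2-sinφ1·cosφ2·cosΔλ=0.24208637; θ=atan2(y, x)=-63.9970° <0 so +360° → 296.0030° ≈ 296.0°
Leg 2: φ1=-0.2754548, φ2=1.2117472, Δφ=1.4872020, Δλ=-3.0215576 rad; a=sin²(Δφ/2)+cosφ1·cosφ2·sin²(Δλ/2)=0.7951725099; c=2·atan2(√a, √(1-a))=2.202282555; dist=6371·c=14030.742 ≈ 14030.7 km; running total=17757.6 km
Leg 2 bearing: y=sinΔλ·cosφ2=-0.04207719, x=cosφ1·sinφ2-sinφ1·cosφ2·cosΔλ=0.80605351; θ=atan2(y, x)=-2.9882° <0 so +360° → 357.0118° ≈ 357.0°
Leg 3: φ1=1.2117472, φ2=-0.3461337, Δφ=-1.5578809, Δλ=0.1908779 rad; a=sin²(Δφ/2)+cosφ1·cosφ2·sin²(Δλ/2)=0.4965441236; c=2·atan2(√a, √(1-a))=1.563884519; dist=6371·c=9963.508 ≈ 9963.5 km; running total=27721.1 km
Leg 3 bearing: y=sinΔλ·cosφ2=0.17846888, x=cosφ1·sinφ2-sinφ1·cosφ2·cosΔλ=-0.98392128; θ=atan2(y, x)=169.7192° ≈ 169.7°
Leg 4: φ1=-0.3461337, φ2=-0.2460652, Δφ=0.1000685, Δλ=5.4389120 rad; a=sin²(Δφ/2)+cosφ1·cosφ2·sin²(Δλ/2)=0.1556519193; c=2·atan2(√a, √(1-a))=0.811107087; dist=6371·c=5167.563 ≈ 5167.6 km; running total=32888.7 km
Leg 4 bearing: y=sinΔλ·cosφ2=-0.72497306, x=cosφ1·sinφ2-sinφ1·cosφ2·cosΔλ=-0.01056696; θ=atan2(y, x)=-90.8351° <0 so +360° → 269.1649° ≈ 269.2°
Leg 5: φ1=-0.2460652, φ2=1.3106585, Δφ=1.5567237, Δλ=-1.9023548 rad; a=sin²(Δφ/2)+cosφ1·cosφ2·sin²(Δλ/2)=0.6582996884; c=2·atan2(√a, √(1-a))=1.892938619; dist=6371·c=12059.912 ≈ 12059.9 km; running total=44948.6 km
Leg 5 bearing: y=sinΔλ·cosφ2=-0.24320491, x=cosφ1·sinφ2-sinφ1·cosφ2·cosΔλ=0.91685125; θ=atan2(y, x)=-14.8562° <0 so +360° → 345.1438° ≈ 345.1°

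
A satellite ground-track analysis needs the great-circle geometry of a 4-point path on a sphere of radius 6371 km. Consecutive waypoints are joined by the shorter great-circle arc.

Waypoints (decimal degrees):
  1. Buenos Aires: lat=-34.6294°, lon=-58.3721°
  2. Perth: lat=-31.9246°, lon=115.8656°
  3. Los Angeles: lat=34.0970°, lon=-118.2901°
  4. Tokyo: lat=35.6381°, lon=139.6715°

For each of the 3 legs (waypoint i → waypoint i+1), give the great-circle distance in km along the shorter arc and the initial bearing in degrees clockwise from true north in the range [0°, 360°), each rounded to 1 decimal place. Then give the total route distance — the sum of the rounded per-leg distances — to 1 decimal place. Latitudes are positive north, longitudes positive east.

Leg 1: φ1=-0.6043970, φ2=-0.5571894, Δφ=0.0472077, Δλ=3.0410215 rad; a=sin²(Δφ/2)+cosφ1·cosφ2·sin²(Δλ/2)=0.6971778169; c=2·atan2(√a, √(1-a))=1.976162880; dist=6371·c=12590.134 ≈ 12590.1 km; running total=12590.1 km
Leg 1 bearing: y=sinΔλ·cosφ2=0.08521537, x=cosφ1·sinφ2-sinφ1·cosφ2·cosΔλ=-0.91499835; θ=atan2(y, x)=174.6793° ≈ 174.7°
Leg 2: φ1=-0.5571894, φ2=0.5951049, Δφ=1.1522943, Δλ=-4.0867879 rad; a=sin²(Δφ/2)+cosφ1·cosφ2·sin²(Δλ/2)=0.8540074586; c=2·atan2(√a, √(1-a))=2.357479614; dist=6371·c=15019.503 ≈ 15019.5 km; running total=27609.6 km
Leg 2 bearing: y=sinΔλ·cosφ2=0.67125886, x=cosφ1·sinφ2-sinφ1·cosφ2·cosΔλ=0.21937735; θ=atan2(y, x)=71.9018° ≈ 71.9°
Leg 3: φ1=0.5951049, φ2=0.6220022, Δφ=0.0268973, Δλ=4.5022793 rad; a=sin²(Δφ/2)+cosφ1·cosφ2·sin²(Δλ/2)=0.4068635127; c=2·atan2(√a, √(1-a))=1.383428972; dist=6371·c=8813.826 ≈ 8813.8 km; running total=36423.4 km
Leg 3 bearing: y=sinΔλ·cosφ2=-0.79484032, x=cosφ1·sinφ2-sinφ1·cosφ2·cosΔλ=0.57752164; θ=atan2(y, x)=-53.9983° <0 so +360° → 306.0017° ≈ 306.0°

Leg 1: dist=12590.1 km, bearing=174.7°
Leg 2: dist=15019.5 km, bearing=71.9°
Leg 3: dist=8813.8 km, bearing=306.0°
Total: 36423.4 km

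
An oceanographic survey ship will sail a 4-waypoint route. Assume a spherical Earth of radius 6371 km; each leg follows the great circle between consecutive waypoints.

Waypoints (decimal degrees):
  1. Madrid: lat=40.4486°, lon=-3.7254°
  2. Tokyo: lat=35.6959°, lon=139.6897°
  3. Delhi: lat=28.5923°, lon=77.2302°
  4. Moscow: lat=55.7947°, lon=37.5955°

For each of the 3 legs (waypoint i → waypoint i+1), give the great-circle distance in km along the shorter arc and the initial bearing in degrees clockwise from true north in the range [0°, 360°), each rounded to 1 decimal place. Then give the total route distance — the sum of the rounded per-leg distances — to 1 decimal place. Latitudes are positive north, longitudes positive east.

Leg 1: dist=10759.2 km, bearing=29.2°
Leg 2: dist=5836.2 km, bearing=281.0°
Leg 3: dist=4348.9 km, bearing=325.4°
Total: 20944.3 km

Leg 1: φ1=0.7059612, φ2=0.6230110, Δφ=-0.0829503, Δλ=2.5030657 rad; a=sin²(Δφ/2)+cosφ1·cosφ2·sin²(Δλ/2)=0.5588544105; c=2·atan2(√a, √(1-a))=1.688778673; dist=6371·c=10759.209 ≈ 10759.2 km; running total=10759.2 km
Leg 1 bearing: y=sinΔλ·cosφ2=0.48403745, x=cosφ1·sinφ2-sinφ1·cosφ2·cosΔλ=0.86709422; θ=atan2(y, x)=29.1715° ≈ 29.2°
Leg 2: φ1=0.6230110, φ2=0.4990298, Δφ=-0.1239812, Δλ=-1.0901239 rad; a=sin²(Δφ/2)+cosφ1·cosφ2·sin²(Δλ/2)=0.1955237439; c=2·atan2(√a, √(1-a))=0.916056980; dist=6371·c=5836.199 ≈ 5836.2 km; running total=16595.4 km
Leg 2 bearing: y=sinΔλ·cosφ2=-0.77855069, x=cosφ1·sinφ2-sinφ1·cosφ2·cosΔλ=0.15177506; θ=atan2(y, x)=-78.9688° <0 so +360° → 281.0312° ≈ 281.0°
Leg 3: φ1=0.4990298, φ2=0.9738012, Δφ=0.4747714, Δλ=-0.6917560 rad; a=sin²(Δφ/2)+cosφ1·cosφ2·sin²(Δλ/2)=0.1120343700; c=2·atan2(√a, √(1-a))=0.682606294; dist=6371·c=4348.885 ≈ 4348.9 km; running total=20944.3 km
Leg 3 bearing: y=sinΔλ·cosφ2=-0.35859646, x=cosφ1·sinφ2-sinφ1·cosφ2·cosΔλ=0.51897906; θ=atan2(y, x)=-34.6431° <0 so +360° → 325.3569° ≈ 325.4°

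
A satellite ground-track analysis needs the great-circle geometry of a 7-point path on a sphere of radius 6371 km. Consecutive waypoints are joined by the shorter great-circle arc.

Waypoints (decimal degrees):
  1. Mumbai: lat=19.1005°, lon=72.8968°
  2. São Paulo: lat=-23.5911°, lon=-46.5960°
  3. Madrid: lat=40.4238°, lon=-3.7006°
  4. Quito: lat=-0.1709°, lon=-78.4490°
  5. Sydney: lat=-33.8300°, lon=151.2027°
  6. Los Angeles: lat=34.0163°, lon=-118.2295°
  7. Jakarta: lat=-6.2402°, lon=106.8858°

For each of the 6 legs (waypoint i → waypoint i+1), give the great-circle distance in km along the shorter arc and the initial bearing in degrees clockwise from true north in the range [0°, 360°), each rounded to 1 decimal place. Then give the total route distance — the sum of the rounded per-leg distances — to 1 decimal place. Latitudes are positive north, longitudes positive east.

Leg 1: dist=13773.5 km, bearing=253.9°
Leg 2: dist=8387.3 km, bearing=32.4°
Leg 3: dist=8735.6 km, bearing=259.8°
Leg 4: dist=13612.7 km, bearing=228.6°
Leg 5: dist=12071.2 km, bearing=61.0°
Leg 6: dist=14451.0 km, bearing=293.2°
Total: 71031.3 km

Leg 1: φ1=0.3333666, φ2=-0.4117424, Δφ=-0.7451090, Δλ=-2.0855428 rad; a=sin²(Δφ/2)+cosφ1·cosφ2·sin²(Δλ/2)=0.7786442197; c=2·atan2(√a, √(1-a))=2.161912849; dist=6371·c=13773.547 ≈ 13773.5 km; running total=13773.5 km
Leg 1 bearing: y=sinΔλ·cosφ2=-0.79767234, x=cosφ1·sinφ2-sinφ1·cosφ2·cosΔλ=-0.23053944; θ=atan2(y, x)=-106.1201° <0 so +360° → 253.8799° ≈ 253.9°
Leg 2: φ1=-0.4117424, φ2=0.7055284, Δφ=1.1172708, Δλ=0.7486660 rad; a=sin²(Δφ/2)+cosφ1·cosφ2·sin²(Δλ/2)=0.3742074124; c=2·atan2(√a, √(1-a))=1.316478563; dist=6371·c=8387.285 ≈ 8387.3 km; running total=22160.8 km
Leg 2 bearing: y=sinΔλ·cosφ2=0.51816694, x=cosφ1·sinφ2-sinφ1·cosφ2·cosΔλ=0.81743986; θ=atan2(y, x)=32.3702° ≈ 32.4°
Leg 3: φ1=0.7055284, φ2=-0.0029828, Δφ=-0.7085112, Δλ=-1.3046057 rad; a=sin²(Δφ/2)+cosφ1·cosφ2·sin²(Δλ/2)=0.4008384988; c=2·atan2(√a, √(1-a))=1.371149686; dist=6371·c=8735.595 ≈ 8735.6 km; running total=30896.4 km
Leg 3 bearing: y=sinΔλ·cosφ2=-0.96477569, x=cosφ1·sinφ2-sinφ1·cosφ2·cosΔλ=-0.17284635; θ=atan2(y, x)=-100.1572° <0 so +360° → 259.8428° ≈ 259.8°
Leg 4: φ1=-0.0029828, φ2=-0.5904449, Δφ=-0.5874621, Δλ=4.0081783 rad; a=sin²(Δφ/2)+cosφ1·cosφ2·sin²(Δλ/2)=0.7680773440; c=2·atan2(√a, √(1-a))=2.136671400; dist=6371·c=13612.733 ≈ 13612.7 km; running total=44509.1 km
Leg 4 bearing: y=sinΔλ·cosφ2=-0.63309015, x=cosφ1·sinφ2-sinφ1·cosφ2·cosΔλ=-0.55833235; θ=atan2(y, x)=-131.4096° <0 so +360° → 228.5904° ≈ 228.6°
Leg 5: φ1=-0.5904449, φ2=0.5936964, Δφ=1.1841413, Δλ=-4.7024790 rad; a=sin²(Δφ/2)+cosφ1·cosφ2·sin²(Δλ/2)=0.6591372293; c=2·atan2(√a, √(1-a))=1.894705062; dist=6371·c=12071.166 ≈ 12071.2 km; running total=56580.3 km
Leg 5 bearing: y=sinΔλ·cosφ2=0.82883775, x=cosφ1·sinφ2-sinφ1·cosφ2·cosΔλ=0.46014057; θ=atan2(y, x)=60.9626° ≈ 61.0°
Leg 6: φ1=0.5936964, φ2=-0.1089120, Δφ=-0.7026085, Δλ=3.9290032 rad; a=sin²(Δφ/2)+cosφ1·cosφ2·sin²(Δλ/2)=0.8211336796; c=2·atan2(√a, √(1-a))=2.268249082; dist=6371·c=14451.015 ≈ 14451.0 km; running total=71031.3 km
Leg 6 bearing: y=sinΔλ·cosφ2=-0.70433024, x=cosφ1·sinφ2-sinφ1·cosφ2·cosΔλ=0.30234344; θ=atan2(y, x)=-66.7679° <0 so +360° → 293.2321° ≈ 293.2°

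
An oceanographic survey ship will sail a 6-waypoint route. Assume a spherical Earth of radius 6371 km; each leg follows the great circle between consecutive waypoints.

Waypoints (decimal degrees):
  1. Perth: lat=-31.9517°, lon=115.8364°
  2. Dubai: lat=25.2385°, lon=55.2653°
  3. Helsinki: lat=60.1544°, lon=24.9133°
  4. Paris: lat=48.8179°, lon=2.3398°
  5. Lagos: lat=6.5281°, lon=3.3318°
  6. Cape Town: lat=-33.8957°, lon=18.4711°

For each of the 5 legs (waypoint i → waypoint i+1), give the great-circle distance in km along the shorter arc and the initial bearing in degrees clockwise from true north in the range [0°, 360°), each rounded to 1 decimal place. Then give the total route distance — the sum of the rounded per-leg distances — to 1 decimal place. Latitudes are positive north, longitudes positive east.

Leg 1: φ1=-0.5576624, φ2=0.4404949, Δφ=0.9981573, Δλ=-1.0571651 rad; a=sin²(Δφ/2)+cosφ1·cosφ2·sin²(Δλ/2)=0.4242705415; c=2·atan2(√a, √(1-a))=1.418752276; dist=6371·c=9038.871 ≈ 9038.9 km; running total=9038.9 km
Leg 1 bearing: y=sinΔλ·cosφ2=-0.78782431, x=cosφ1·sinφ2-sinφ1·cosφ2·cosΔλ=0.59698664; θ=atan2(y, x)=-52.8464° <0 so +360° → 307.1536° ≈ 307.2°
Leg 2: φ1=0.4404949, φ2=1.0498923, Δφ=0.6093974, Δλ=-0.5297423 rad; a=sin²(Δφ/2)+cosφ1·cosφ2·sin²(Δλ/2)=0.1208533839; c=2·atan2(√a, √(1-a))=0.710105302; dist=6371·c=4524.081 ≈ 4524.1 km; running total=13563.0 km
Leg 2 bearing: y=sinΔλ·cosφ2=-0.25147532, x=cosφ1·sinφ2-sinφ1·cosφ2·cosΔλ=0.60145784; θ=atan2(y, x)=-22.6903° <0 so +360° → 337.3097° ≈ 337.3°
Leg 3: φ1=1.0498923, φ2=0.8520331, Δφ=-0.1978593, Δλ=-0.3939819 rad; a=sin²(Δφ/2)+cosφ1·cosφ2·sin²(Δλ/2)=0.0223076734; c=2·atan2(√a, √(1-a))=0.299836977; dist=6371·c=1910.261 ≈ 1910.3 km; running total=15473.3 km
Leg 3 bearing: y=sinΔλ·cosφ2=-0.25275975, x=cosφ1·sinφ2-sinφ1·cosφ2·cosΔλ=-0.15281582; θ=atan2(y, x)=-121.1567° <0 so +360° → 238.8433° ≈ 238.8°
Leg 4: φ1=0.8520331, φ2=0.1139368, Δφ=-0.7380963, Δλ=0.0173137 rad; a=sin²(Δφ/2)+cosφ1·cosφ2·sin²(Δλ/2)=0.1301735762; c=2·atan2(√a, √(1-a))=0.738241952; dist=6371·c=4703.339 ≈ 4703.3 km; running total=20176.6 km
Leg 4 bearing: y=sinΔλ·cosφ2=0.01720055, x=cosφ1·sinφ2-sinφ1·cosφ2·cosΔλ=-0.67276876; θ=atan2(y, x)=178.5354° ≈ 178.5°
Leg 5: φ1=0.1139368, φ2=-0.5915916, Δφ=-0.7055284, Δλ=0.2642306 rad; a=sin²(Δφ/2)+cosφ1·cosφ2·sin²(Δλ/2)=0.1336761428; c=2·atan2(√a, √(1-a))=0.748592259; dist=6371·c=4769.281 ≈ 4769.3 km; running total=24945.9 km
Leg 5 bearing: y=sinΔλ·cosφ2=0.21678248, x=cosφ1·sinφ2-sinφ1·cosφ2·cosΔλ=-0.64516097; θ=atan2(y, x)=161.4270° ≈ 161.4°

Leg 1: dist=9038.9 km, bearing=307.2°
Leg 2: dist=4524.1 km, bearing=337.3°
Leg 3: dist=1910.3 km, bearing=238.8°
Leg 4: dist=4703.3 km, bearing=178.5°
Leg 5: dist=4769.3 km, bearing=161.4°
Total: 24945.9 km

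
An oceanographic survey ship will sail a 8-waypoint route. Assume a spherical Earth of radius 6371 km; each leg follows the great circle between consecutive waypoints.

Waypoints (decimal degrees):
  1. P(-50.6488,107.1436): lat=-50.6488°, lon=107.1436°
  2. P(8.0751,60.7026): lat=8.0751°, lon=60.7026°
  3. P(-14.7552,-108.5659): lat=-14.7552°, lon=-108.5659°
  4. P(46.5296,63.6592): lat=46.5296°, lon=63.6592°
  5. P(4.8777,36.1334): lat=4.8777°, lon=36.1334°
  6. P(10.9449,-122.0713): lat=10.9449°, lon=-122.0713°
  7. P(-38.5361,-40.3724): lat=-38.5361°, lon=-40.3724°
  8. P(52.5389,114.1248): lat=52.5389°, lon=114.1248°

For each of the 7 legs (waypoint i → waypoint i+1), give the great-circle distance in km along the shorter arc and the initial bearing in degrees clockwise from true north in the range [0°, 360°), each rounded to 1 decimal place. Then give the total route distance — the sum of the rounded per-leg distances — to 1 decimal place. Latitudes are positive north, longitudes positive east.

Leg 1: φ1=-0.8839883, φ2=0.1409371, Δφ=1.0249254, Δλ=-0.8105484 rad; a=sin²(Δφ/2)+cosφ1·cosφ2·sin²(Δλ/2)=0.3380075198; c=2·atan2(√a, √(1-a))=1.240857706; dist=6371·c=7905.504 ≈ 7905.5 km; running total=7905.5 km
Leg 1 bearing: y=sinΔλ·cosφ2=-0.71747996, x=cosφ1·sinφ2-sinφ1·cosφ2·cosΔλ=0.61664922; θ=atan2(y, x)=-49.3221° <0 so +360° → 310.6779° ≈ 310.7°
Leg 2: φ1=0.1409371, φ2=-0.2575268, Δφ=-0.3984639, Δλ=-2.9542926 rad; a=sin²(Δφ/2)+cosφ1·cosφ2·sin²(Δλ/2)=0.9882330644; c=2·atan2(√a, √(1-a))=2.924213896; dist=6371·c=18630.167 ≈ 18630.2 km; running total=26535.7 km
Leg 2 bearing: y=sinΔλ·cosφ2=-0.18006623, x=cosφ1·sinφ2-sinφ1·cosφ2·cosΔλ=-0.11870152; θ=atan2(y, x)=-123.3933° <0 so +360° → 236.6067° ≈ 236.6°
Leg 3: φ1=-0.2575268, φ2=0.8120947, Δφ=1.0696215, Δλ=3.0058950 rad; a=sin²(Δφ/2)+cosφ1·cosφ2·sin²(Δλ/2)=0.9220060782; c=2·atan2(√a, √(1-a))=2.575516937; dist=6371·c=16408.618 ≈ 16408.6 km; running total=42944.3 km
Leg 3 bearing: y=sinΔλ·cosφ2=0.09307096, x=cosφ1·sinφ2-sinφ1·cosφ2·cosΔλ=0.52818678; θ=atan2(y, x)=9.9934° ≈ 10.0°
Leg 4: φ1=0.8120947, φ2=0.0851319, Δφ=-0.7269628, Δλ=-0.4804158 rad; a=sin²(Δφ/2)+cosφ1·cosφ2·sin²(Δλ/2)=0.1651994744; c=2·atan2(√a, √(1-a))=0.837124814; dist=6371·c=5333.322 ≈ 5333.3 km; running total=48277.6 km
Leg 4 bearing: y=sinΔλ·cosφ2=-0.46047430, x=cosφ1·sinφ2-sinφ1·cosφ2·cosΔλ=-0.58275025; θ=atan2(y, x)=-141.6851° <0 so +360° → 218.3149° ≈ 218.3°
Leg 5: φ1=0.0851319, φ2=0.1910245, Δφ=0.1058926, Δλ=-2.7611929 rad; a=sin²(Δφ/2)+cosφ1·cosφ2·sin²(Δλ/2)=0.9460906254; c=2·atan2(√a, √(1-a))=2.672947920; dist=6371·c=17029.351 ≈ 17029.4 km; running total=65307.0 km
Leg 5 bearing: y=sinΔλ·cosφ2=-0.36453796, x=cosφ1·sinφ2-sinφ1·cosφ2·cosΔλ=0.26669213; θ=atan2(y, x)=-53.8112° <0 so +360° → 306.1888° ≈ 306.2°
Leg 6: φ1=0.1910245, φ2=-0.6725818, Δφ=-0.8636064, Δλ=1.4259148 rad; a=sin²(Δφ/2)+cosφ1·cosφ2·sin²(Δλ/2)=0.5037044681; c=2·atan2(√a, √(1-a))=1.578205331; dist=6371·c=10054.746 ≈ 10054.7 km; running total=75361.7 km
Leg 6 bearing: y=sinΔλ·cosφ2=0.77402052, x=cosφ1·sinφ2-sinφ1·cosφ2·cosΔλ=-0.63311717; θ=atan2(y, x)=129.2818° ≈ 129.3°
Leg 7: φ1=-0.6725818, φ2=0.9169768, Δφ=1.5895586, Δλ=2.6964848 rad; a=sin²(Δφ/2)+cosφ1·cosφ2·sin²(Δλ/2)=0.9619638677; c=2·atan2(√a, √(1-a))=2.749019551; dist=6371·c=17514.004 ≈ 17514.0 km; running total=92875.7 km
Leg 7 bearing: y=sinΔλ·cosφ2=0.26187343, x=cosφ1·sinφ2-sinφ1·cosφ2·cosΔλ=0.27889038; θ=atan2(y, x)=43.1976° ≈ 43.2°

Leg 1: dist=7905.5 km, bearing=310.7°
Leg 2: dist=18630.2 km, bearing=236.6°
Leg 3: dist=16408.6 km, bearing=10.0°
Leg 4: dist=5333.3 km, bearing=218.3°
Leg 5: dist=17029.4 km, bearing=306.2°
Leg 6: dist=10054.7 km, bearing=129.3°
Leg 7: dist=17514.0 km, bearing=43.2°
Total: 92875.7 km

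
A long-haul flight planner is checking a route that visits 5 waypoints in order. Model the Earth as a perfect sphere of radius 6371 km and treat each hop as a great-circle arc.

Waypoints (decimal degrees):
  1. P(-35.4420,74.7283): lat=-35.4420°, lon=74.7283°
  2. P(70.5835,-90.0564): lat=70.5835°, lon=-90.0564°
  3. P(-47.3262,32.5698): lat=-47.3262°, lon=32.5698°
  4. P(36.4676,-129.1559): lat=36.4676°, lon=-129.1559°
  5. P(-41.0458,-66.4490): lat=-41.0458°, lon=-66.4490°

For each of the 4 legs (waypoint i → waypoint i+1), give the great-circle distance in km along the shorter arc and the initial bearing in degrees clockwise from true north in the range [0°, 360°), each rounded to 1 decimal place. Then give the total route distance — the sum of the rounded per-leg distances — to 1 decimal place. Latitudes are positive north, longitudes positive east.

Leg 1: φ1=-0.6185796, φ2=1.2319145, Δφ=1.8504941, Δλ=-2.8760356 rad; a=sin²(Δφ/2)+cosφ1·cosφ2·sin²(Δλ/2)=0.9041196640; c=2·atan2(√a, √(1-a))=2.511952280; dist=6371·c=16003.648 ≈ 16003.6 km; running total=16003.6 km
Leg 1 bearing: y=sinΔλ·cosφ2=-0.08724593, x=cosφ1·sinφ2-sinφ1·cosφ2·cosΔλ=0.58235499; θ=atan2(y, x)=-8.5204° <0 so +360° → 351.4796° ≈ 351.5°
Leg 2: φ1=1.2319145, φ2=-0.8259980, Δφ=-2.0579125, Δλ=2.1402309 rad; a=sin²(Δφ/2)+cosφ1·cosφ2·sin²(Δλ/2)=0.9074492901; c=2·atan2(√a, √(1-a))=2.523350519; dist=6371·c=16076.266 ≈ 16076.3 km; running total=32079.9 km
Leg 2 bearing: y=sinΔλ·cosφ2=0.57086701, x=cosφ1·sinφ2-sinφ1·cosφ2·cosΔλ=0.10025546; θ=atan2(y, x)=80.0393° ≈ 80.0°
Leg 3: φ1=-0.8259980, φ2=0.6364797, Δφ=1.4624777, Δλ=-2.8226460 rad; a=sin²(Δφ/2)+cosφ1·cosφ2·sin²(Δλ/2)=0.9773017938; c=2·atan2(√a, √(1-a))=2.839122475; dist=6371·c=18088.049 ≈ 18088.0 km; running total=50167.9 km
Leg 3 bearing: y=sinΔλ·cosφ2=-0.25216806, x=cosφ1·sinφ2-sinφ1·cosφ2·cosΔλ=-0.15856626; θ=atan2(y, x)=-122.1622° <0 so +360° → 237.8378° ≈ 237.8°
Leg 4: φ1=0.6364797, φ2=-0.7163844, Δφ=-1.3528640, Δλ=1.0944419 rad; a=sin²(Δφ/2)+cosφ1·cosφ2·sin²(Δλ/2)=0.5560941251; c=2·atan2(√a, √(1-a))=1.683221257; dist=6371·c=10723.803 ≈ 10723.8 km; running total=60891.7 km
Leg 4 bearing: y=sinΔλ·cosφ2=0.67022336, x=cosφ1·sinφ2-sinφ1·cosφ2·cosΔλ=-0.73363100; θ=atan2(y, x)=137.5861° ≈ 137.6°

Leg 1: dist=16003.6 km, bearing=351.5°
Leg 2: dist=16076.3 km, bearing=80.0°
Leg 3: dist=18088.0 km, bearing=237.8°
Leg 4: dist=10723.8 km, bearing=137.6°
Total: 60891.7 km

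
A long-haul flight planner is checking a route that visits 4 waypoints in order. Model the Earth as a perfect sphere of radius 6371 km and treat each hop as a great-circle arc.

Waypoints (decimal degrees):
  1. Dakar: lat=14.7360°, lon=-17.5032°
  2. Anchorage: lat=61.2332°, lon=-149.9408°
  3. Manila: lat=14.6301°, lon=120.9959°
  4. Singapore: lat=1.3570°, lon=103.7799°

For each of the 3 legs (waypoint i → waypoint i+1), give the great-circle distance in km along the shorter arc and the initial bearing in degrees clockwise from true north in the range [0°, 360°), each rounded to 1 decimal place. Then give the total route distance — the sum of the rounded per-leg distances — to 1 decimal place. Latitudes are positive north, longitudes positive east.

Leg 1: φ1=0.2571917, φ2=1.0687210, Δφ=0.8115292, Δλ=-2.3114722 rad; a=sin²(Δφ/2)+cosφ1·cosφ2·sin²(Δλ/2)=0.5455419050; c=2·atan2(√a, √(1-a))=1.662006552; dist=6371·c=10588.644 ≈ 10588.6 km; running total=10588.6 km
Leg 1 bearing: y=sinΔλ·cosφ2=-0.35516551, x=cosφ1·sinφ2-sinφ1·cosφ2·cosΔλ=0.93035541; θ=atan2(y, x)=-20.8945° <0 so +360° → 339.1055° ≈ 339.1°
Leg 2: φ1=1.0687210, φ2=0.2553434, Δφ=-0.8133775, Δλ=4.7287375 rad; a=sin²(Δφ/2)+cosφ1·cosφ2·sin²(Δλ/2)=0.3854908943; c=2·atan2(√a, √(1-a))=1.339727359; dist=6371·c=8535.403 ≈ 8535.4 km; running total=19124.0 km
Leg 2 bearing: y=sinΔλ·cosφ2=-0.96744731, x=cosφ1·sinφ2-sinφ1·cosφ2·cosΔλ=0.10768638; θ=atan2(y, x)=-83.6486° <0 so +360° → 276.3514° ≈ 276.4°
Leg 3: φ1=0.2553434, φ2=0.0236841, Δφ=-0.2316593, Δλ=-0.3004759 rad; a=sin²(Δφ/2)+cosφ1·cosφ2·sin²(Δλ/2)=0.0350263081; c=2·atan2(√a, √(1-a))=0.376526607; dist=6371·c=2398.851 ≈ 2398.9 km; running total=21522.9 km
Leg 3 bearing: y=sinΔλ·cosφ2=-0.29589179, x=cosφ1·sinφ2-sinφ1·cosφ2·cosΔλ=-0.21827943; θ=atan2(y, x)=-126.4162° <0 so +360° → 233.5838° ≈ 233.6°

Leg 1: dist=10588.6 km, bearing=339.1°
Leg 2: dist=8535.4 km, bearing=276.4°
Leg 3: dist=2398.9 km, bearing=233.6°
Total: 21522.9 km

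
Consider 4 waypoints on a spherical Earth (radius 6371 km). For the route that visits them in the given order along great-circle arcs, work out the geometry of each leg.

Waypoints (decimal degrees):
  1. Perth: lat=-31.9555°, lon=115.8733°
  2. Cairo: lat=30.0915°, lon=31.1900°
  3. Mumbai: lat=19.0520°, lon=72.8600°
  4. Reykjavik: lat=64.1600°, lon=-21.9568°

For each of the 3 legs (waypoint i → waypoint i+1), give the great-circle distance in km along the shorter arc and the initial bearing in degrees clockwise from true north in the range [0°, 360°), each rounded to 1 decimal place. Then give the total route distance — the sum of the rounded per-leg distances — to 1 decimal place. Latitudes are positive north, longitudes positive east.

Leg 1: φ1=-0.5577287, φ2=0.5251958, Δφ=1.0829244, Δλ=-1.4780024 rad; a=sin²(Δφ/2)+cosφ1·cosφ2·sin²(Δλ/2)=0.5986693673; c=2·atan2(√a, √(1-a))=1.769438854; dist=6371·c=11273.095 ≈ 11273.1 km; running total=11273.1 km
Leg 1 bearing: y=sinΔλ·cosφ2=-0.86150338, x=cosφ1·sinφ2-sinφ1·cosφ2·cosΔλ=0.46783475; θ=atan2(y, x)=-61.4961° <0 so +360° → 298.5039° ≈ 298.5°
Leg 2: φ1=0.5251958, φ2=0.3325201, Δφ=-0.1926756, Δλ=0.7272787 rad; a=sin²(Δφ/2)+cosφ1·cosφ2·sin²(Δλ/2)=0.1127134935; c=2·atan2(√a, √(1-a))=0.684756606; dist=6371·c=4362.584 ≈ 4362.6 km; running total=15635.7 km
Leg 2 bearing: y=sinΔλ·cosφ2=0.62842123, x=cosφ1·sinφ2-sinφ1·cosφ2·cosΔλ=-0.07157798; θ=atan2(y, x)=96.4981° ≈ 96.5°
Leg 3: φ1=0.3325201, φ2=1.1198032, Δφ=0.7872831, Δλ=-1.6548653 rad; a=sin²(Δφ/2)+cosφ1·cosφ2·sin²(Δλ/2)=0.3704030023; c=2·atan2(√a, √(1-a))=1.308608742; dist=6371·c=8337.146 ≈ 8337.1 km; running total=23972.8 km
Leg 3 bearing: y=sinΔλ·cosφ2=-0.43432020, x=cosφ1·sinφ2-sinφ1·cosφ2·cosΔλ=0.86266125; θ=atan2(y, x)=-26.7237° <0 so +360° → 333.2763° ≈ 333.3°

Leg 1: dist=11273.1 km, bearing=298.5°
Leg 2: dist=4362.6 km, bearing=96.5°
Leg 3: dist=8337.1 km, bearing=333.3°
Total: 23972.8 km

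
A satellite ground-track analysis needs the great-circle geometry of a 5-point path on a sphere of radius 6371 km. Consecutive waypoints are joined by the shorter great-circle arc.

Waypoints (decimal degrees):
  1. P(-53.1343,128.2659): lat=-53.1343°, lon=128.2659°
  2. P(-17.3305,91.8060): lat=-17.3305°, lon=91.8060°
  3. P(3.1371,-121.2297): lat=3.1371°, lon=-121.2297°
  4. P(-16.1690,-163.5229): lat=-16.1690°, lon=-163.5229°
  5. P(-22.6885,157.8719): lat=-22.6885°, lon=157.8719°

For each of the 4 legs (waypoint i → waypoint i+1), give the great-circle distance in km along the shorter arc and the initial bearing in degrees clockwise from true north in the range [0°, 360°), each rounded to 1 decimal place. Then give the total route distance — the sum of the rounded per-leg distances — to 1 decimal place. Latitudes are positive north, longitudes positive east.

Leg 1: φ1=-0.9273685, φ2=-0.3024743, Δφ=0.6248942, Δλ=-0.6363453 rad; a=sin²(Δφ/2)+cosφ1·cosφ2·sin²(Δλ/2)=0.1505344604; c=2·atan2(√a, √(1-a))=0.796894523; dist=6371·c=5077.015 ≈ 5077.0 km; running total=5077.0 km
Leg 1 bearing: y=sinΔλ·cosφ2=-0.56728204, x=cosφ1·sinφ2-sinφ1·cosφ2·cosΔλ=0.43553006; θ=atan2(y, x)=-52.4848° <0 so +360° → 307.5152° ≈ 307.5°
Leg 2: φ1=-0.3024743, φ2=0.0547527, Δφ=0.3572270, Δλ=-3.7181744 rad; a=sin²(Δφ/2)+cosφ1·cosφ2·sin²(Δλ/2)=0.9076876553; c=2·atan2(√a, √(1-a))=2.524173506; dist=6371·c=16081.509 ≈ 16081.5 km; running total=21158.5 km
Leg 2 bearing: y=sinΔλ·cosφ2=0.54434454, x=cosφ1·sinφ2-sinφ1·cosφ2·cosΔλ=-0.19710944; θ=atan2(y, x)=109.9055° ≈ 109.9°
Leg 3: φ1=0.0547527, φ2=-0.2822023, Δφ=-0.3369550, Δλ=-0.7381556 rad; a=sin²(Δφ/2)+cosφ1·cosφ2·sin²(Δλ/2)=0.1529263921; c=2·atan2(√a, √(1-a))=0.803561801; dist=6371·c=5119.492 ≈ 5119.5 km; running total=26278.0 km
Leg 3 bearing: y=sinΔλ·cosφ2=-0.64630685, x=cosφ1·sinφ2-sinφ1·cosφ2·cosΔλ=-0.31693390; θ=atan2(y, x)=-116.1223° <0 so +360° → 243.8777° ≈ 243.9°
Leg 4: φ1=-0.2822023, φ2=-0.3959890, Δφ=-0.1137867, Δλ=5.6093975 rad; a=sin²(Δφ/2)+cosφ1·cosφ2·sin²(Δλ/2)=0.1000581019; c=2·atan2(√a, √(1-a))=0.643694757; dist=6371·c=4100.979 ≈ 4101.0 km; running total=30379.0 km
Leg 4 bearing: y=sinΔλ·cosφ2=-0.57566644, x=cosφ1·sinφ2-sinφ1·cosφ2·cosΔλ=-0.16968813; θ=atan2(y, x)=-106.4238° <0 so +360° → 253.5762° ≈ 253.6°

Leg 1: dist=5077.0 km, bearing=307.5°
Leg 2: dist=16081.5 km, bearing=109.9°
Leg 3: dist=5119.5 km, bearing=243.9°
Leg 4: dist=4101.0 km, bearing=253.6°
Total: 30379.0 km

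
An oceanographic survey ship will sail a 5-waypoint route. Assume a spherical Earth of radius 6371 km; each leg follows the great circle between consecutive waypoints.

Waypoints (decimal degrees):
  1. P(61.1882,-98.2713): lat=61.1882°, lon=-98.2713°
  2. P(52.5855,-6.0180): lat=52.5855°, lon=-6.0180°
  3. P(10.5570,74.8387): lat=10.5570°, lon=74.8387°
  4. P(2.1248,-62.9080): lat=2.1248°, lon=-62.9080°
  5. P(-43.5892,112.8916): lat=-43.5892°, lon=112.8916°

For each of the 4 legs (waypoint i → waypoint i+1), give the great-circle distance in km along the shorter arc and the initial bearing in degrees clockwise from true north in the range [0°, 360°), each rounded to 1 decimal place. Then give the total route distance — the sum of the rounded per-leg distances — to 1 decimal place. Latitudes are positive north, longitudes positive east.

Leg 1: φ1=1.0679356, φ2=0.9177901, Δφ=-0.1501454, Δλ=1.6101238 rad; a=sin²(Δφ/2)+cosφ1·cosφ2·sin²(Δλ/2)=0.1577876489; c=2·atan2(√a, √(1-a))=0.816981990; dist=6371·c=5204.992 ≈ 5205.0 km; running total=5205.0 km
Leg 1 bearing: y=sinΔλ·cosφ2=0.60710707, x=cosφ1·sinφ2-sinφ1·cosφ2·cosΔλ=0.40371256; θ=atan2(y, x)=56.3770° ≈ 56.4°
Leg 2: φ1=0.9177901, φ2=0.1842544, Δφ=-0.7335357, Δλ=1.4112156 rad; a=sin²(Δφ/2)+cosφ1·cosφ2·sin²(Δλ/2)=0.3797841425; c=2·atan2(√a, √(1-a))=1.327985739; dist=6371·c=8460.597 ≈ 8460.6 km; running total=13665.6 km
Leg 2 bearing: y=sinΔλ·cosφ2=0.97058220, x=cosφ1·sinφ2-sinφ1·cosφ2·cosΔλ=-0.01275870; θ=atan2(y, x)=90.7531° ≈ 90.8°
Leg 3: φ1=0.1842544, φ2=0.0370848, Δφ=-0.1471697, Δλ=-2.4041334 rad; a=sin²(Δφ/2)+cosφ1·cosφ2·sin²(Δλ/2)=0.8601786493; c=2·atan2(√a, √(1-a))=2.375113642; dist=6371·c=15131.849 ≈ 15131.8 km; running total=28797.4 km
Leg 3 bearing: y=sinΔλ·cosφ2=-0.67194712, x=cosφ1·sinφ2-sinφ1·cosφ2·cosΔλ=0.17196637; θ=atan2(y, x)=-75.6448° <0 so +360° → 284.3552° ≈ 284.4°
Leg 4: φ1=0.0370848, φ2=-0.7607751, Δφ=-0.7978598, Δλ=3.0682818 rad; a=sin²(Δφ/2)+cosφ1·cosφ2·sin²(Δλ/2)=0.8737115624; c=2·atan2(√a, √(1-a))=2.414971094; dist=6371·c=15385.781 ≈ 15385.8 km; running total=44183.2 km
Leg 4 bearing: y=sinΔλ·cosφ2=0.05305160, x=cosφ1·sinφ2-sinφ1·cosφ2·cosΔλ=-0.66222670; θ=atan2(y, x)=175.4198° ≈ 175.4°

Leg 1: dist=5205.0 km, bearing=56.4°
Leg 2: dist=8460.6 km, bearing=90.8°
Leg 3: dist=15131.8 km, bearing=284.4°
Leg 4: dist=15385.8 km, bearing=175.4°
Total: 44183.2 km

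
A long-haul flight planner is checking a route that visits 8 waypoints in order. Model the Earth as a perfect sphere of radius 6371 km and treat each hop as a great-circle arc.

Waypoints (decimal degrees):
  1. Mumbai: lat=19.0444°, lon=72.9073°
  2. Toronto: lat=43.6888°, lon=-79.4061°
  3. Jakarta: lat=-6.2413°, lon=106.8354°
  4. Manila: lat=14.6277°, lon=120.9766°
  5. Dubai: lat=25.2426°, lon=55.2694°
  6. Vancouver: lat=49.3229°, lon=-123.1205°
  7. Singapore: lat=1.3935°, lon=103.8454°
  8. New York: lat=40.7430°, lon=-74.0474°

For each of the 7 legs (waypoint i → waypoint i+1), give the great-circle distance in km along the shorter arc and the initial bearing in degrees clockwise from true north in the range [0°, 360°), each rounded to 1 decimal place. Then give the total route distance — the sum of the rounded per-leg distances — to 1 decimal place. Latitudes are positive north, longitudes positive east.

Leg 1: φ1=0.3323875, φ2=0.7625134, Δφ=0.4301259, Δλ=-2.6583703 rad; a=sin²(Δφ/2)+cosφ1·cosφ2·sin²(Δλ/2)=0.6899363322; c=2·atan2(√a, √(1-a))=1.960454965; dist=6371·c=12490.059 ≈ 12490.1 km; running total=12490.1 km
Leg 1 bearing: y=sinΔλ·cosφ2=-0.33597856, x=cosφ1·sinφ2-sinφ1·cosφ2·cosΔλ=0.86186726; θ=atan2(y, x)=-21.2971° <0 so +360° → 338.7029° ≈ 338.7°
Leg 2: φ1=0.7625134, φ2=-0.1089312, Δφ=-0.8714446, Δλ=3.2505274 rad; a=sin²(Δφ/2)+cosφ1·cosφ2·sin²(Δλ/2)=0.8948250074; c=2·atan2(√a, √(1-a))=2.481034695; dist=6371·c=15806.672 ≈ 15806.7 km; running total=28296.8 km
Leg 2 bearing: y=sinΔλ·cosφ2=-0.10807501, x=cosφ1·sinφ2-sinφ1·cosφ2·cosΔλ=0.60396411; θ=atan2(y, x)=-10.1453° <0 so +360° → 349.8547° ≈ 349.9°
Leg 3: φ1=-0.1089312, φ2=0.2553015, Δφ=0.3642328, Δλ=0.2468105 rad; a=sin²(Δφ/2)+cosφ1·cosφ2·sin²(Δλ/2)=0.0473750260; c=2·atan2(√a, √(1-a))=0.438828694; dist=6371·c=2795.778 ≈ 2795.8 km; running total=31092.6 km
Leg 3 bearing: y=sinΔλ·cosφ2=0.23639351, x=cosφ1·sinφ2-sinφ1·cosφ2·cosΔλ=0.35304481; θ=atan2(y, x)=33.8057° ≈ 33.8°
Leg 4: φ1=0.2553015, φ2=0.4405665, Δφ=0.1852650, Δλ=-1.1468070 rad; a=sin²(Δφ/2)+cosφ1·cosφ2·sin²(Δλ/2)=0.2661254946; c=2·atan2(√a, √(1-a))=1.084054037; dist=6371·c=6906.508 ≈ 6906.5 km; running total=37999.1 km
Leg 4 bearing: y=sinΔλ·cosφ2=-0.82442036, x=cosφ1·sinφ2-sinφ1·cosφ2·cosΔλ=0.31865646; θ=atan2(y, x)=-68.8674° <0 so +360° → 291.1326° ≈ 291.1°
Leg 5: φ1=0.4405665, φ2=0.8608470, Δφ=0.4202805, Δλ=-3.1134911 rad; a=sin²(Δφ/2)+cosφ1·cosφ2·sin²(Δλ/2)=0.6329519093; c=2·atan2(√a, √(1-a))=1.839937700; dist=6371·c=11722.243 ≈ 11722.2 km; running total=49721.3 km
Leg 5 bearing: y=sinΔλ·cosφ2=-0.01831405, x=cosφ1·sinφ2-sinφ1·cosφ2·cosΔλ=0.96382558; θ=atan2(y, x)=-1.0886° <0 so +360° → 358.9114° ≈ 358.9°
Leg 6: φ1=0.8608470, φ2=0.0243212, Δφ=-0.8365258, Δλ=3.9613022 rad; a=sin²(Δφ/2)+cosφ1·cosφ2·sin²(Δλ/2)=0.7131161022; c=2·atan2(√a, √(1-a))=2.011119909; dist=6371·c=12812.845 ≈ 12812.8 km; running total=62534.1 km
Leg 6 bearing: y=sinΔλ·cosφ2=-0.73073150, x=cosφ1·sinφ2-sinφ1·cosφ2·cosΔλ=0.53325189; θ=atan2(y, x)=-53.8799° <0 so +360° → 306.1201° ≈ 306.1°
Leg 7: φ1=0.0243212, φ2=0.7110995, Δφ=0.6867783, Δλ=-3.1048151 rad; a=sin²(Δφ/2)+cosφ1·cosφ2·sin²(Δλ/2)=0.8705182081; c=2·atan2(√a, √(1-a))=2.405408889; dist=6371·c=15324.860 ≈ 15324.9 km; running total=77859.0 km
Leg 7 bearing: y=sinΔλ·cosφ2=-0.02785806, x=cosφ1·sinφ2-sinφ1·cosφ2·cosΔλ=0.67088670; θ=atan2(y, x)=-2.3778° <0 so +360° → 357.6222° ≈ 357.6°

Leg 1: dist=12490.1 km, bearing=338.7°
Leg 2: dist=15806.7 km, bearing=349.9°
Leg 3: dist=2795.8 km, bearing=33.8°
Leg 4: dist=6906.5 km, bearing=291.1°
Leg 5: dist=11722.2 km, bearing=358.9°
Leg 6: dist=12812.8 km, bearing=306.1°
Leg 7: dist=15324.9 km, bearing=357.6°
Total: 77859.0 km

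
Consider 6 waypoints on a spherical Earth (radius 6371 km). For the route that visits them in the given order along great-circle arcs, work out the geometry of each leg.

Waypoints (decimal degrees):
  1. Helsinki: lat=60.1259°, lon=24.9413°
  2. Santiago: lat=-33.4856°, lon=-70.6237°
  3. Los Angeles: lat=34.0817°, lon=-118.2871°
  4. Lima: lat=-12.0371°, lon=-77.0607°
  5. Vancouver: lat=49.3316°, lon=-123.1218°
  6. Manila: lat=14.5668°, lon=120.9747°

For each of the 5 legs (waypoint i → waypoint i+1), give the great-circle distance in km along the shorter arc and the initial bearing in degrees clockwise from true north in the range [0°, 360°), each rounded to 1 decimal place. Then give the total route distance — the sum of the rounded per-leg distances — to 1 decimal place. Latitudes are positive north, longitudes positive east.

Leg 1: dist=13481.8 km, bearing=256.1°
Leg 2: dist=9009.3 km, bearing=321.7°
Leg 3: dist=6727.7 km, bearing=132.2°
Leg 4: dist=8172.4 km, bearing=330.7°
Leg 5: dist=10548.3 km, bearing=299.1°
Total: 47939.5 km

Leg 1: φ1=1.0493949, φ2=-0.5844340, Δφ=-1.6338289, Δλ=-1.6679239 rad; a=sin²(Δφ/2)+cosφ1·cosφ2·sin²(Δλ/2)=0.7593503407; c=2·atan2(√a, √(1-a))=2.116126826; dist=6371·c=13481.844 ≈ 13481.8 km; running total=13481.8 km
Leg 1 bearing: y=sinΔλ·cosφ2=-0.83009361, x=cosφ1·sinφ2-sinφ1·cosφ2·cosΔλ=-0.20468074; θ=atan2(y, x)=-103.8514° <0 so +360° → 256.1486° ≈ 256.1°
Leg 2: φ1=-0.5844340, φ2=0.5948379, Δφ=1.1792719, Δλ=-0.8318833 rad; a=sin²(Δφ/2)+cosφ1·cosφ2·sin²(Δλ/2)=0.4219747644; c=2·atan2(√a, √(1-a))=1.414105462; dist=6371·c=9009.266 ≈ 9009.3 km; running total=22491.1 km
Leg 2 bearing: y=sinΔλ·cosφ2=-0.61223539, x=cosφ1·sinφ2-sinφ1·cosφ2·cosΔλ=0.77512327; θ=atan2(y, x)=-38.3036° <0 so +360° → 321.6964° ≈ 321.7°
Leg 3: φ1=0.5948379, φ2=-0.2100870, Δφ=-0.8049249, Δλ=0.7195364 rad; a=sin²(Δφ/2)+cosφ1·cosφ2·sin²(Δλ/2)=0.2538157847; c=2·atan2(√a, √(1-a))=1.055987538; dist=6371·c=6727.697 ≈ 6727.7 km; running total=29218.8 km
Leg 3 bearing: y=sinΔλ·cosφ2=0.64454570, x=cosφ1·sinφ2-sinφ1·cosφ2·cosΔλ=-0.58492236; θ=atan2(y, x)=132.2236° ≈ 132.2°
Leg 4: φ1=-0.2100870, φ2=0.8609988, Δφ=1.0710859, Δλ=-0.8039179 rad; a=sin²(Δφ/2)+cosφ1·cosφ2·sin²(Δλ/2)=0.3579638512; c=2·atan2(√a, √(1-a))=1.282757601; dist=6371·c=8172.449 ≈ 8172.4 km; running total=37391.2 km
Leg 4 bearing: y=sinΔλ·cosφ2=-0.46926197, x=cosφ1·sinφ2-sinφ1·cosφ2·cosΔλ=0.83611969; θ=atan2(y, x)=-29.3028° <0 so +360° → 330.6972° ≈ 330.7°
Leg 5: φ1=0.8609988, φ2=0.2542386, Δφ=-0.6067602, Δλ=4.2602876 rad; a=sin²(Δφ/2)+cosφ1·cosφ2·sin²(Δλ/2)=0.5423858967; c=2·atan2(√a, √(1-a))=1.655669982; dist=6371·c=10548.273 ≈ 10548.3 km; running total=47939.5 km
Leg 5 bearing: y=sinΔλ·cosφ2=-0.87061573, x=cosφ1·sinφ2-sinφ1·cosφ2·cosΔλ=0.48460499; θ=atan2(y, x)=-60.8987° <0 so +360° → 299.1013° ≈ 299.1°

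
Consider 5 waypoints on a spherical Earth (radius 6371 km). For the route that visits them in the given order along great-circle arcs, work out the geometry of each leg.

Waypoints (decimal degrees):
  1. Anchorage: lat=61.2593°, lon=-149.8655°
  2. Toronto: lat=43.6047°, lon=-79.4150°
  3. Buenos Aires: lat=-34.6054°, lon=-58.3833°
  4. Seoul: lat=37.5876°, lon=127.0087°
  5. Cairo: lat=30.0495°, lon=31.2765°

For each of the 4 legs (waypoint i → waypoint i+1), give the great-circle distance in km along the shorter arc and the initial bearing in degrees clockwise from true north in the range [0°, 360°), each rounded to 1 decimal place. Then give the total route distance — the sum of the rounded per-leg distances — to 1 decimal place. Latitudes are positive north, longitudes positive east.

Leg 1: dist=4875.3 km, bearing=80.1°
Leg 2: dist=8954.0 km, bearing=162.6°
Leg 3: dist=19428.2 km, bearing=306.0°
Leg 4: dist=8483.5 km, bearing=297.6°
Total: 41741.0 km

Leg 1: φ1=1.0691765, φ2=0.7610456, Δφ=-0.3081309, Δλ=1.2295932 rad; a=sin²(Δφ/2)+cosφ1·cosφ2·sin²(Δλ/2)=0.1393875152; c=2·atan2(√a, √(1-a))=0.765227236; dist=6371·c=4875.263 ≈ 4875.3 km; running total=4875.3 km
Leg 1 bearing: y=sinΔλ·cosφ2=0.68237203, x=cosφ1·sinφ2-sinφ1·cosφ2·cosΔλ=0.11917613; θ=atan2(y, x)=80.0932° ≈ 80.1°
Leg 2: φ1=0.7610456, φ2=-0.6039782, Δφ=-1.3650238, Δλ=0.3670724 rad; a=sin²(Δφ/2)+cosφ1·cosφ2·sin²(Δλ/2)=0.4176906423; c=2·atan2(√a, √(1-a))=1.405424886; dist=6371·c=8953.962 ≈ 8954.0 km; running total=13829.3 km
Leg 2 bearing: y=sinΔλ·cosφ2=0.29539161, x=cosφ1·sinφ2-sinφ1·cosφ2·cosΔλ=-0.94108686; θ=atan2(y, x)=162.5738° ≈ 162.6°
Leg 3: φ1=-0.6039782, φ2=0.6560274, Δφ=1.2600055, Δλ=3.2357008 rad; a=sin²(Δφ/2)+cosφ1·cosφ2·sin²(Δλ/2)=0.9978798478; c=2·atan2(√a, √(1-a))=3.049469861; dist=6371·c=19428.172 ≈ 19428.2 km; running total=33257.5 km
Leg 3 bearing: y=sinΔλ·cosφ2=-0.07446331, x=cosφ1·sinφ2-sinφ1·cosφ2·cosΔλ=0.05401706; θ=atan2(y, x)=-54.0422° <0 so +360° → 305.9578° ≈ 306.0°
Leg 4: φ1=0.6560274, φ2=0.5244627, Δφ=-0.1315647, Δλ=-1.6708421 rad; a=sin²(Δφ/2)+cosφ1·cosφ2·sin²(Δλ/2)=0.3815326703; c=2·atan2(√a, √(1-a))=1.331586878; dist=6371·c=8483.540 ≈ 8483.5 km; running total=41741.0 km
Leg 4 bearing: y=sinΔλ·cosφ2=-0.86126480, x=cosφ1·sinφ2-sinφ1·cosφ2·cosΔλ=0.44953856; θ=atan2(y, x)=-62.4376° <0 so +360° → 297.5624° ≈ 297.6°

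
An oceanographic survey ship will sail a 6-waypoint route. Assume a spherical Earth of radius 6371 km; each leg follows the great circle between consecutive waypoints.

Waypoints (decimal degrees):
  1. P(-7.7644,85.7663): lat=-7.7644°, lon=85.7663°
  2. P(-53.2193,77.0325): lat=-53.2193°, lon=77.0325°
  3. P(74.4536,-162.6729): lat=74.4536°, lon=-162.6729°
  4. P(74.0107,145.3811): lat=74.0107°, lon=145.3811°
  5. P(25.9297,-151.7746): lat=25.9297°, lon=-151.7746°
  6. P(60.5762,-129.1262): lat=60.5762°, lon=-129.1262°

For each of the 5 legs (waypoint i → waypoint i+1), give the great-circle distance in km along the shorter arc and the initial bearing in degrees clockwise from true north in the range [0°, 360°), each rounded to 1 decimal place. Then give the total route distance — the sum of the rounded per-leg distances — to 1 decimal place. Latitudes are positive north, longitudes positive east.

Leg 1: dist=5115.6 km, bearing=187.3°
Leg 2: dist=16511.7 km, bearing=26.3°
Leg 3: dist=1520.7 km, bearing=293.4°
Leg 4: dist=6423.0 km, bearing=108.9°
Leg 5: dist=4219.3 km, bearing=17.9°
Total: 33790.3 km

Leg 1: φ1=-0.1355143, φ2=-0.9288520, Δφ=-0.7933377, Δλ=-0.1524336 rad; a=sin²(Δφ/2)+cosφ1·cosφ2·sin²(Δλ/2)=0.1527043653; c=2·atan2(√a, √(1-a))=0.802944733; dist=6371·c=5115.561 ≈ 5115.6 km; running total=5115.6 km
Leg 1 bearing: y=sinΔλ·cosφ2=-0.09091713, x=cosφ1·sinφ2-sinφ1·cosφ2·cosΔλ=-0.71363649; θ=atan2(y, x)=-172.7396° <0 so +360° → 187.2604° ≈ 187.3°
Leg 2: φ1=-0.9288520, φ2=1.2994605, Δφ=2.2283125, Δλ=-4.1836485 rad; a=sin²(Δφ/2)+cosφ1·cosφ2·sin²(Δλ/2)=0.9262910333; c=2·atan2(√a, √(1-a))=2.591702757; dist=6371·c=16511.738 ≈ 16511.7 km; running total=21627.3 km
Leg 2 bearing: y=sinΔλ·cosφ2=0.23141887, x=cosφ1·sinφ2-sinφ1·cosφ2·cosΔλ=0.46856070; θ=atan2(y, x)=26.2844° ≈ 26.3°
Leg 3: φ1=1.2994605, φ2=1.2917304, Δφ=-0.0077301, Δλ=5.3765566 rad; a=sin²(Δφ/2)+cosφ1·cosφ2·sin²(Δλ/2)=0.0141749751; c=2·atan2(√a, √(1-a))=0.238683579; dist=6371·c=1520.653 ≈ 1520.7 km; running total=23148.0 km
Leg 3 bearing: y=sinΔλ·cosφ2=-0.21690381, x=cosφ1·sinφ2-sinφ1·cosφ2·cosΔλ=0.09406870; θ=atan2(y, x)=-66.5542° <0 so +360° → 293.4458° ≈ 293.4°
Leg 4: φ1=1.2917304, φ2=0.4525586, Δφ=-0.8391718, Δλ=-5.1863454 rad; a=sin²(Δφ/2)+cosφ1·cosφ2·sin²(Δλ/2)=0.2332915024; c=2·atan2(√a, √(1-a))=1.008161177; dist=6371·c=6422.995 ≈ 6423.0 km; running total=29571.0 km
Leg 4 bearing: y=sinΔλ·cosφ2=0.80019753, x=cosφ1·sinφ2-sinφ1·cosφ2·cosΔλ=-0.27413541; θ=atan2(y, x)=108.9107° ≈ 108.9°
Leg 5: φ1=0.4525586, φ2=1.0572541, Δφ=0.6046955, Δλ=0.3952892 rad; a=sin²(Δφ/2)+cosφ1·cosφ2·sin²(Δλ/2)=0.1056974274; c=2·atan2(√a, √(1-a))=0.662259066; dist=6371·c=4219.253 ≈ 4219.3 km; running total=33790.3 km
Leg 5 bearing: y=sinΔλ·cosφ2=0.18917413, x=cosφ1·sinφ2-sinφ1·cosφ2·cosΔλ=0.58507698; θ=atan2(y, x)=17.9177° ≈ 17.9°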